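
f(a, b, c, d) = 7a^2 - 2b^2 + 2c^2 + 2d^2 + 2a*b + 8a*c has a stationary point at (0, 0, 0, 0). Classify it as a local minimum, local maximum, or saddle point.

The Hessian at the origin is H = [[14, 2, 8, 0], [2, -4, 0, 0], [8, 0, 4, 0], [0, 0, 0, 4]].
An LDLᵀ factorisation of H has diagonal entries 14, -30/7, -4/15, 4.
Counting signs: 2 positive, 2 negative.
H is indefinite, so the origin is a saddle point.

saddle point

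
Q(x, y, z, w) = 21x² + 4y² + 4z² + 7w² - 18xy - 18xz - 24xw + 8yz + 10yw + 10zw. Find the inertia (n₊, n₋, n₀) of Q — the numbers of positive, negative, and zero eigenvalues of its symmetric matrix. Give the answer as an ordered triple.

The associated matrix is A = [[21, -9, -9, -12], [-9, 4, 4, 5], [-9, 4, 4, 5], [-12, 5, 5, 7]].
Row-reducing A symmetrically gives the diagonal entries 21, 1/7, 0, 0.
That gives 2 positive, 2 zero pivots.

(2, 0, 2)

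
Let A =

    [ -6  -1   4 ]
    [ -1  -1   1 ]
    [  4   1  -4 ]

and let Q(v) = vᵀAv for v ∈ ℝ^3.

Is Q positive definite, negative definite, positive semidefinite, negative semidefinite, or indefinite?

negative definite

Row-reducing A symmetrically gives the diagonal entries -6, -5/6, -6/5.
That gives 3 negative pivots.
Hence Q is negative definite.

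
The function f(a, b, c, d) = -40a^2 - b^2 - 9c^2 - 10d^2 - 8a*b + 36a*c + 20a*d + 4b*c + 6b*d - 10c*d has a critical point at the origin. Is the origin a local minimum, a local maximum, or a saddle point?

The Hessian at the origin is H = [[-80, -8, 36, 20], [-8, -2, 4, 6], [36, 4, -18, -10], [20, 6, -10, -20]].
Applying the same elementary operations to the rows and columns of H produces a congruent diagonal matrix with entries -80, -6/5, -5/3, -8/5.
That gives 4 negative pivots.
H is negative definite, so the origin is a strict local maximum.

local maximum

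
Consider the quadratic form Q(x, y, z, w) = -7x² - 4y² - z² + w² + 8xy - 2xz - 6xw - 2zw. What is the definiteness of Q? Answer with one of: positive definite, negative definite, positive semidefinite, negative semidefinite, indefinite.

Write A = [[-7, 4, -1, -3], [4, -4, 0, 0], [-1, 0, -1, -1], [-3, 0, -1, 1]].
Applying the same elementary operations to the rows and columns of A produces a congruent diagonal matrix with entries -7, -12/7, -2/3, 4.
So there are 1 positive, 3 negative pivots.
Hence Q is indefinite.

indefinite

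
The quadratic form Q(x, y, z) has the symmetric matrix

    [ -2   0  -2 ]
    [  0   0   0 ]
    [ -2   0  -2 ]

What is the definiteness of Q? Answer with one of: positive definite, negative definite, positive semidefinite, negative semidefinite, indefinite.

Row-reducing A symmetrically gives the diagonal entries -2, 0, 0.
Counting signs: 1 negative, 2 zero.
Hence Q is negative semidefinite.

negative semidefinite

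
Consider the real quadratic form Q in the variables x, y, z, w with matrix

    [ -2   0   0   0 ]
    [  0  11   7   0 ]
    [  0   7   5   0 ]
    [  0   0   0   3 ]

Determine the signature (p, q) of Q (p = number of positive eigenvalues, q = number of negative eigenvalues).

(3, 1)

Row-reducing A symmetrically gives the diagonal entries -2, 11, 6/11, 3.
Counting signs: 3 positive, 1 negative.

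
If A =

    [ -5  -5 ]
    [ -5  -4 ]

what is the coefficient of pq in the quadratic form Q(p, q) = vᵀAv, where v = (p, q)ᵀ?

-10

The coefficient of pq is A[1,2] + A[2,1] = 2·(-5) = -10.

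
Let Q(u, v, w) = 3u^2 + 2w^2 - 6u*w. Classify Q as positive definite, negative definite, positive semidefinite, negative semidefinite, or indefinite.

The symmetric matrix is A = [[3, 0, -3], [0, 0, 0], [-3, 0, 2]].
Row-reducing A symmetrically gives the diagonal entries 3, 0, -1.
So there are 1 positive, 1 negative, 1 zero pivots.
Hence Q is indefinite.

indefinite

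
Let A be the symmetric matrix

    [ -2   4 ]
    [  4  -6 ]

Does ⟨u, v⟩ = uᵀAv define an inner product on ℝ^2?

no

Congruent diagonalization of A (simultaneous row and column reduction) yields pivots -2, 2.
So there are 1 positive, 1 negative pivots.
Hence Q is indefinite.
⟨·,·⟩ is an inner product exactly when A is positive definite.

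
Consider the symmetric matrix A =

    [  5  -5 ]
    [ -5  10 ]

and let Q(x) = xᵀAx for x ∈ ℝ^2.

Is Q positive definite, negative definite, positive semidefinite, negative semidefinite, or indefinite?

For the 2×2 matrix [[5, -5], [-5, 10]]: det = 5·10 − (-5)² = 25, trace = 15.
det > 0 so both eigenvalues share the sign of the trace; trace = 15 > 0 ⇒ both positive.

positive definite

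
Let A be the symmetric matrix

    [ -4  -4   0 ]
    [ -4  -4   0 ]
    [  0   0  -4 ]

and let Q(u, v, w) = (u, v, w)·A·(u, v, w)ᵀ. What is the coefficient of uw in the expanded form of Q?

The coefficient of uw is A[1,3] + A[3,1] = 2·0 = 0.

0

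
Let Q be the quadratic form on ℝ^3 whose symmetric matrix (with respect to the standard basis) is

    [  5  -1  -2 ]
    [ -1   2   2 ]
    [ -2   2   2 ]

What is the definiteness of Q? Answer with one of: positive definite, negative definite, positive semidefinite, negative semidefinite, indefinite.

indefinite

Row-reducing A symmetrically gives the diagonal entries 5, 9/5, -2/9.
Counting signs: 2 positive, 1 negative.
Hence Q is indefinite.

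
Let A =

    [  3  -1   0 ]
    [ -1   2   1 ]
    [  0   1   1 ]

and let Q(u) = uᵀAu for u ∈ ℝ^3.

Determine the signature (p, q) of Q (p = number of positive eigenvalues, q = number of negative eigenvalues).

(3, 0)

Congruent diagonalization of A (simultaneous row and column reduction) yields pivots 3, 5/3, 2/5.
So there are 3 positive pivots.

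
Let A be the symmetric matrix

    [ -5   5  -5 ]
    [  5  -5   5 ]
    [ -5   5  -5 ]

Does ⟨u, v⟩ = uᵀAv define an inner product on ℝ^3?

no

Symmetric row and column elimination reduces A to a congruent diagonal form with pivots -5, 0, 0.
So there are 1 negative, 2 zero pivots.
Hence Q is negative semidefinite.
⟨·,·⟩ is an inner product exactly when A is positive definite.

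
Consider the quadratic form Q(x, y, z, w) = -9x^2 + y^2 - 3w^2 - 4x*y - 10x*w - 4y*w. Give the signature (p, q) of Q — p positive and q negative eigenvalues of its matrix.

The associated matrix is A = [[-9, -2, 0, -5], [-2, 1, 0, -2], [0, 0, 0, 0], [-5, -2, 0, -3]].
Row-reducing A symmetrically gives the diagonal entries -9, 13/9, 0, -10/13.
That gives 1 positive, 2 negative, 1 zero pivots.

(1, 2)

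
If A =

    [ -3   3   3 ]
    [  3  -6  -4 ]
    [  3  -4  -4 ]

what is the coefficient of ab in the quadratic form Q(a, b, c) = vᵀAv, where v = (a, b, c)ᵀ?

6

The coefficient of ab is A[1,2] + A[2,1] = 2·3 = 6.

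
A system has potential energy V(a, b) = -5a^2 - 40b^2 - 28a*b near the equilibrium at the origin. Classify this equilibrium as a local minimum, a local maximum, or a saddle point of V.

local maximum

The Hessian at the origin is H = [[-10, -28], [-28, -80]].
det H = -10·-80 − (-28)² = 16 > 0 and H[1,1] = -10 < 0, so H is negative definite.
Therefore the origin is a local maximum.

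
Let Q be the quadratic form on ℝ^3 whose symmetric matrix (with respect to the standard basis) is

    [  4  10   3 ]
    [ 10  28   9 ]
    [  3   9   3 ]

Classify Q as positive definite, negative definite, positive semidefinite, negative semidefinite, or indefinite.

Row-reducing A symmetrically gives the diagonal entries 4, 3, 0.
That gives 2 positive, 1 zero pivots.
Hence Q is positive semidefinite.

positive semidefinite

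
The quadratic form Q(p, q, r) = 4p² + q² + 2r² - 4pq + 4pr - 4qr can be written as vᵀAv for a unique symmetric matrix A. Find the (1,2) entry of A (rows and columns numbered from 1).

-2

The coefficient of p·q in Q is -4. For a symmetric A this equals A[1,2] + A[2,1] = 2·A[1,2].
So A[1,2] = -4/2 = -2.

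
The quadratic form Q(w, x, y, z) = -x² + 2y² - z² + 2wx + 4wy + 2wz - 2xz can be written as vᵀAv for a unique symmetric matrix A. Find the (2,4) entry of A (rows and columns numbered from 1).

The coefficient of x·z in Q is -2. For a symmetric A this equals A[2,4] + A[4,2] = 2·A[2,4].
So A[2,4] = -2/2 = -1.

-1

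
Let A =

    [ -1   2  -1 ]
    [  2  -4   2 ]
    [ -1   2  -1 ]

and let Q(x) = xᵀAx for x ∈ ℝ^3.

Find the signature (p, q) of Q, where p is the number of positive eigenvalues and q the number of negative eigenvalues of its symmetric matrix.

(0, 1)

Congruent diagonalization of A (simultaneous row and column reduction) yields pivots -1, 0, 0.
Counting signs: 1 negative, 2 zero.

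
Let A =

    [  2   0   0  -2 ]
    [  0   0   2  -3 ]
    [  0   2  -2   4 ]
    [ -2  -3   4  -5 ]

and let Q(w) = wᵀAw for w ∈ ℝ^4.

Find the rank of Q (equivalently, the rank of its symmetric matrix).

4

Row reduction of A gives 4 nonzero rows, so rank A = 4.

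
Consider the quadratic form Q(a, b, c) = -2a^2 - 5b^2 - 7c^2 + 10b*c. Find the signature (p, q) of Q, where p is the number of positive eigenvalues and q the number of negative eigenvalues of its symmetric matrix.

(0, 3)

The associated matrix is A = [[-2, 0, 0], [0, -5, 5], [0, 5, -7]].
An LDLᵀ factorisation of A has diagonal entries -2, -5, -2.
That gives 3 negative pivots.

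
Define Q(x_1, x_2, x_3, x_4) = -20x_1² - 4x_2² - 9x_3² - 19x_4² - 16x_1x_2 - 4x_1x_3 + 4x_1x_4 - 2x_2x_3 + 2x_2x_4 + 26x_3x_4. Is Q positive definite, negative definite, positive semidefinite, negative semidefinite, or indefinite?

The symmetric matrix is A = [[-20, -8, -2, 2], [-8, -4, -1, 1], [-2, -1, -9, 13], [2, 1, 13, -19]].
Row-reducing A symmetrically gives the diagonal entries -20, -4/5, -35/4, -6/35.
Counting signs: 4 negative.
Hence Q is negative definite.

negative definite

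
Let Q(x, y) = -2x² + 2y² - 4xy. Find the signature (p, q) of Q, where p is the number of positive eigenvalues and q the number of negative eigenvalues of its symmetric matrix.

(1, 1)

The associated matrix is A = [[-2, -2], [-2, 2]].
Row-reducing A symmetrically gives the diagonal entries -2, 4.
So there are 1 positive, 1 negative pivots.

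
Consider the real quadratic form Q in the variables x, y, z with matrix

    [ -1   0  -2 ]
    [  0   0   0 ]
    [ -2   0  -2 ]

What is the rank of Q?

Applying the same elementary operations to the rows and columns of A produces a congruent diagonal matrix with entries -1, 0, 2.
So there are 1 positive, 1 negative, 1 zero pivots.
The rank is the number of nonzero pivots: 2.

2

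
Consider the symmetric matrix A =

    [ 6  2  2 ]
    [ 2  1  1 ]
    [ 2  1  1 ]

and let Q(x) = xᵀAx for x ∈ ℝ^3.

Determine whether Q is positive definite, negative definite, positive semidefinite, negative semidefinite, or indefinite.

positive semidefinite

Congruent diagonalization of A (simultaneous row and column reduction) yields pivots 6, 1/3, 0.
Counting signs: 2 positive, 1 zero.
Hence Q is positive semidefinite.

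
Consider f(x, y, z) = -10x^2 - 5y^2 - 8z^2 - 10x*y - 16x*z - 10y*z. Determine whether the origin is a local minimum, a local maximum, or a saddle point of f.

The Hessian at the origin is H = [[-20, -10, -16], [-10, -10, -10], [-16, -10, -16]].
Symmetric row and column elimination reduces H to a congruent diagonal form with pivots -20, -5, -12/5.
So there are 3 negative pivots.
H is negative definite, so the origin is a strict local maximum.

local maximum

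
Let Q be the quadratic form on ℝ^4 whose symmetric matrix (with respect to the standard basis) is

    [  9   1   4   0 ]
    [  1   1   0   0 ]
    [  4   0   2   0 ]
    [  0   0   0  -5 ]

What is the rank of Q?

Symmetric row and column elimination reduces A to a congruent diagonal form with pivots 9, 8/9, 0, -5.
Counting signs: 2 positive, 1 negative, 1 zero.
The rank is the number of nonzero pivots: 3.

3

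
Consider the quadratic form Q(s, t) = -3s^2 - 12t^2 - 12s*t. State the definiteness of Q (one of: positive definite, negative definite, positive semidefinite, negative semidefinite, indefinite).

The associated matrix is A = [[-3, -6], [-6, -12]].
Symmetric row and column elimination reduces A to a congruent diagonal form with pivots -3, 0.
Counting signs: 1 negative, 1 zero.
Hence Q is negative semidefinite.

negative semidefinite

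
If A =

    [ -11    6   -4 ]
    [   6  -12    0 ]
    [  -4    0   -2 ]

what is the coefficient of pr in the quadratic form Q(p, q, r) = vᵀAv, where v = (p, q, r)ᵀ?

-8

The coefficient of pr is A[1,3] + A[3,1] = 2·(-4) = -8.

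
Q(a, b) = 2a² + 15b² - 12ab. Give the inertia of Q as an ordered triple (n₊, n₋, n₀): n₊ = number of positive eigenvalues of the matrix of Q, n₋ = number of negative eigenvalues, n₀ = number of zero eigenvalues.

(1, 1, 0)

The associated matrix is A = [[2, -6], [-6, 15]].
Congruent diagonalization of A (simultaneous row and column reduction) yields pivots 2, -3.
So there are 1 positive, 1 negative pivots.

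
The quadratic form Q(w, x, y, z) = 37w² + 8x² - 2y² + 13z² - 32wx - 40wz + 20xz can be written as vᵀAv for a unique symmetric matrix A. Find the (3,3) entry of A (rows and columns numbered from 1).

The coefficient of y² in Q is -2, and that is exactly A[3,3].

-2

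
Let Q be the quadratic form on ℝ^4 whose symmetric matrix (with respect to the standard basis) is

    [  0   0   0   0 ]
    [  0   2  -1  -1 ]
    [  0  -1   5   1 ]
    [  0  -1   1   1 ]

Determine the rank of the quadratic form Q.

3

Applying the same elementary operations to the rows and columns of A produces a congruent diagonal matrix with entries 0, 2, 9/2, 4/9.
So there are 3 positive, 1 zero pivots.
The rank is the number of nonzero pivots: 3.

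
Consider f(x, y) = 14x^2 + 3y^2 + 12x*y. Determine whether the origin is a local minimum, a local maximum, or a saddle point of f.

The Hessian at the origin is H = [[28, 12], [12, 6]].
det H = 28·6 − (12)² = 24 > 0 and H[1,1] = 28 > 0, so H is positive definite.
Therefore the origin is a local minimum.

local minimum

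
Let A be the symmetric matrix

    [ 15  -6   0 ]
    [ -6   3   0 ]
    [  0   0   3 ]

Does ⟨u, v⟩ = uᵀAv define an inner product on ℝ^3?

An LDLᵀ factorisation of A has diagonal entries 15, 3/5, 3.
So there are 3 positive pivots.
Hence Q is positive definite.
⟨·,·⟩ is an inner product exactly when A is positive definite.

yes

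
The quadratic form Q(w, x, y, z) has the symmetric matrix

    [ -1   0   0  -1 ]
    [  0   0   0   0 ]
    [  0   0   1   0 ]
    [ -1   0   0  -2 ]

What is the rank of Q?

Applying the same elementary operations to the rows and columns of A produces a congruent diagonal matrix with entries -1, 0, 1, -1.
That gives 1 positive, 2 negative, 1 zero pivots.
The rank is the number of nonzero pivots: 3.

3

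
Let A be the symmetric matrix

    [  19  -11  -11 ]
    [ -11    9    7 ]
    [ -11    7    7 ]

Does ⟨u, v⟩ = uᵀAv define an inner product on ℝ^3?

Congruent diagonalization of A (simultaneous row and column reduction) yields pivots 19, 50/19, 12/25.
Counting signs: 3 positive.
Hence Q is positive definite.
⟨·,·⟩ is an inner product exactly when A is positive definite.

yes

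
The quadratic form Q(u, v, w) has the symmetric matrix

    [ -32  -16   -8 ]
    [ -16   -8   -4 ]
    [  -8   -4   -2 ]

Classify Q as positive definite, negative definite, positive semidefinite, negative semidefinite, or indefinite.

negative semidefinite

Applying the same elementary operations to the rows and columns of A produces a congruent diagonal matrix with entries -32, 0, 0.
Counting signs: 1 negative, 2 zero.
Hence Q is negative semidefinite.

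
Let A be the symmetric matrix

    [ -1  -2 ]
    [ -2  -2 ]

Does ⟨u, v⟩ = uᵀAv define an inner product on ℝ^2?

For the 2×2 matrix [[-1, -2], [-2, -2]]: det = -1·-2 − (-2)² = -2, trace = -3.
det < 0 so the eigenvalues have opposite signs; the form is indefinite.
⟨·,·⟩ is an inner product exactly when A is positive definite.

no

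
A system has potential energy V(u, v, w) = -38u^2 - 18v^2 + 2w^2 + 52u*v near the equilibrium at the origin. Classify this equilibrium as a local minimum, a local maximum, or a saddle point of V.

The Hessian at the origin is H = [[-76, 52, 0], [52, -36, 0], [0, 0, 4]].
Applying the same elementary operations to the rows and columns of H produces a congruent diagonal matrix with entries -76, -8/19, 4.
Counting signs: 1 positive, 2 negative.
H is indefinite, so the origin is a saddle point.

saddle point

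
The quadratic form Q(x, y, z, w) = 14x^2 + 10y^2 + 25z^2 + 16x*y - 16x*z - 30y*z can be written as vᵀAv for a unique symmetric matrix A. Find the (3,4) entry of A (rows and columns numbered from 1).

0

The coefficient of z·w in Q is 0. For a symmetric A this equals A[3,4] + A[4,3] = 2·A[3,4].
So A[3,4] = 0/2 = 0.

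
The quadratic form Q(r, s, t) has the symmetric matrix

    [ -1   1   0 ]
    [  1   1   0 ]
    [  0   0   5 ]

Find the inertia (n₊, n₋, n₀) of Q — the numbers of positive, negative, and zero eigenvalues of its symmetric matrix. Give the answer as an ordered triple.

Applying the same elementary operations to the rows and columns of A produces a congruent diagonal matrix with entries -1, 2, 5.
Counting signs: 2 positive, 1 negative.

(2, 1, 0)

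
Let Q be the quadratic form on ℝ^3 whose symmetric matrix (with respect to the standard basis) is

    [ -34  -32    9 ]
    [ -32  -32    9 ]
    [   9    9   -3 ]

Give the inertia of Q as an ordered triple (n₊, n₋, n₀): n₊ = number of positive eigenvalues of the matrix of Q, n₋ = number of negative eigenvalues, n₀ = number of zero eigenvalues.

(0, 3, 0)

Congruent diagonalization of A (simultaneous row and column reduction) yields pivots -34, -32/17, -15/32.
Counting signs: 3 negative.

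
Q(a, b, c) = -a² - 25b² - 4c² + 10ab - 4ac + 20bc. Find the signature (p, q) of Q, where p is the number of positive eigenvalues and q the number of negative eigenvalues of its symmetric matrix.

(0, 1)

Write A = [[-1, 5, -2], [5, -25, 10], [-2, 10, -4]].
Row-reducing A symmetrically gives the diagonal entries -1, 0, 0.
Counting signs: 1 negative, 2 zero.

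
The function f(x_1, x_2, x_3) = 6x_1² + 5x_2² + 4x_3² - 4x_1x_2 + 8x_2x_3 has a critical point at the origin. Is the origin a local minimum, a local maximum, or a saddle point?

local minimum

The Hessian at the origin is H = [[12, -4, 0], [-4, 10, 8], [0, 8, 8]].
Symmetric row and column elimination reduces H to a congruent diagonal form with pivots 12, 26/3, 8/13.
So there are 3 positive pivots.
H is positive definite, so the origin is a strict local minimum.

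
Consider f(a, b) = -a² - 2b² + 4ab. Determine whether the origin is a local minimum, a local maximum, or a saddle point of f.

saddle point

The Hessian at the origin is H = [[-2, 4], [4, -4]].
det H = -2·-4 − (4)² = -8 < 0, so H is indefinite.
Therefore the origin is a saddle point.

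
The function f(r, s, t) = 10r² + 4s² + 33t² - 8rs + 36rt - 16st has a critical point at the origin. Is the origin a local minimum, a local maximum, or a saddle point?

The Hessian at the origin is H = [[20, -8, 36], [-8, 8, -16], [36, -16, 66]].
Row-reducing H symmetrically gives the diagonal entries 20, 24/5, 2/3.
That gives 3 positive pivots.
H is positive definite, so the origin is a strict local minimum.

local minimum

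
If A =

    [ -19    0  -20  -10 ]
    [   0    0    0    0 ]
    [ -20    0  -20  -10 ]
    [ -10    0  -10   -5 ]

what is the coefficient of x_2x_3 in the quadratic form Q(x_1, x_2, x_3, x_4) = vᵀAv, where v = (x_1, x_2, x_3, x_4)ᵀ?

0

The coefficient of x_2x_3 is A[2,3] + A[3,2] = 2·0 = 0.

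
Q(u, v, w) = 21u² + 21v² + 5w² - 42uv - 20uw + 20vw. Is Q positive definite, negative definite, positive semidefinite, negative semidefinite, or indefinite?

positive semidefinite

The associated matrix is A = [[21, -21, -10], [-21, 21, 10], [-10, 10, 5]].
Applying the same elementary operations to the rows and columns of A produces a congruent diagonal matrix with entries 21, 0, 5/21.
So there are 2 positive, 1 zero pivots.
Hence Q is positive semidefinite.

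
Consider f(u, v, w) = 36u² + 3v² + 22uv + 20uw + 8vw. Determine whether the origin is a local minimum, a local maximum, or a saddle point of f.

The Hessian at the origin is H = [[72, 22, 20], [22, 6, 8], [20, 8, 0]].
Symmetric row and column elimination reduces H to a congruent diagonal form with pivots 72, -13/18, -8/13.
So there are 1 positive, 2 negative pivots.
H is indefinite, so the origin is a saddle point.

saddle point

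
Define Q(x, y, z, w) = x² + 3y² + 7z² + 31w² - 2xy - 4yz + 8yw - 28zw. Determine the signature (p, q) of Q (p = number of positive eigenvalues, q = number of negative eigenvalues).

(4, 0)

Write A = [[1, -1, 0, 0], [-1, 3, -2, 4], [0, -2, 7, -14], [0, 4, -14, 31]].
Congruent diagonalization of A (simultaneous row and column reduction) yields pivots 1, 2, 5, 3.
So there are 4 positive pivots.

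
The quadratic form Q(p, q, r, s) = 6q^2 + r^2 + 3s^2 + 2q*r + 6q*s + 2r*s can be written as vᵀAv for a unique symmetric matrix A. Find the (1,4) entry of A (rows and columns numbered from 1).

0

The coefficient of p·s in Q is 0. For a symmetric A this equals A[1,4] + A[4,1] = 2·A[1,4].
So A[1,4] = 0/2 = 0.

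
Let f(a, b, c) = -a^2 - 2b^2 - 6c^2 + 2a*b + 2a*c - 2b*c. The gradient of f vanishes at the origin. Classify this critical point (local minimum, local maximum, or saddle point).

The Hessian at the origin is H = [[-2, 2, 2], [2, -4, -2], [2, -2, -12]].
Symmetric row and column elimination reduces H to a congruent diagonal form with pivots -2, -2, -10.
Counting signs: 3 negative.
H is negative definite, so the origin is a strict local maximum.

local maximum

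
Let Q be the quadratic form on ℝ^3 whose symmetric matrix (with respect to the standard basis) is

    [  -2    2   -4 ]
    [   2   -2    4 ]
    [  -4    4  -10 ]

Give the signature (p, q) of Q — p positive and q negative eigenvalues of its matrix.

Row-reducing A symmetrically gives the diagonal entries -2, 0, -2.
So there are 2 negative, 1 zero pivots.

(0, 2)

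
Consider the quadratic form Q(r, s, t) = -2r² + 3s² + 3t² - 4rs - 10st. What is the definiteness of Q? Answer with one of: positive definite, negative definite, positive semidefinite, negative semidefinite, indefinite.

Write A = [[-2, -2, 0], [-2, 3, -5], [0, -5, 3]].
Row-reducing A symmetrically gives the diagonal entries -2, 5, -2.
That gives 1 positive, 2 negative pivots.
Hence Q is indefinite.

indefinite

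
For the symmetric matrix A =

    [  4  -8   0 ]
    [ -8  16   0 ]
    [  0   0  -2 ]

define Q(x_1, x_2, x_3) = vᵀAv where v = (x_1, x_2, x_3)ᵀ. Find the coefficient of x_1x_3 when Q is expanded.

0

The coefficient of x_1x_3 is A[1,3] + A[3,1] = 2·0 = 0.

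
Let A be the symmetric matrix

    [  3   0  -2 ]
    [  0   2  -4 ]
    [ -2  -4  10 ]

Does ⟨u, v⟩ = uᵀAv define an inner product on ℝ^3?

yes

Applying the same elementary operations to the rows and columns of A produces a congruent diagonal matrix with entries 3, 2, 2/3.
Counting signs: 3 positive.
Hence Q is positive definite.
⟨·,·⟩ is an inner product exactly when A is positive definite.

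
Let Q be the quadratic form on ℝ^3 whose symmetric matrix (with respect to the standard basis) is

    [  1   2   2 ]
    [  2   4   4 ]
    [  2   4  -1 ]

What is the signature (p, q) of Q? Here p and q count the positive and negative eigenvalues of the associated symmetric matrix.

Applying the same elementary operations to the rows and columns of A produces a congruent diagonal matrix with entries 1, 0, -5.
That gives 1 positive, 1 negative, 1 zero pivots.

(1, 1)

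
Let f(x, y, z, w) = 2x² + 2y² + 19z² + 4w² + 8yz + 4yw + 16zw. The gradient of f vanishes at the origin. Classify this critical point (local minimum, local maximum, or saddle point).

The Hessian at the origin is H = [[4, 0, 0, 0], [0, 4, 8, 4], [0, 8, 38, 16], [0, 4, 16, 8]].
Applying the same elementary operations to the rows and columns of H produces a congruent diagonal matrix with entries 4, 4, 22, 12/11.
So there are 4 positive pivots.
H is positive definite, so the origin is a strict local minimum.

local minimum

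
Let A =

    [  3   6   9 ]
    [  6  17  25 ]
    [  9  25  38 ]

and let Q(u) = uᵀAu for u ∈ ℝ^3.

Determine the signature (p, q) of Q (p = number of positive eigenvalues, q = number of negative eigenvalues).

An LDLᵀ factorisation of A has diagonal entries 3, 5, 6/5.
Counting signs: 3 positive.

(3, 0)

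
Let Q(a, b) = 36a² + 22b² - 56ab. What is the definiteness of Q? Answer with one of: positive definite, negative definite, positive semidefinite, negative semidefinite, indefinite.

positive definite

The symmetric matrix of Q is [[36, -28], [-28, 22]].
For the 2×2 matrix [[36, -28], [-28, 22]]: det = 36·22 − (-28)² = 8, trace = 58.
det > 0 so both eigenvalues share the sign of the trace; trace = 58 > 0 ⇒ both positive.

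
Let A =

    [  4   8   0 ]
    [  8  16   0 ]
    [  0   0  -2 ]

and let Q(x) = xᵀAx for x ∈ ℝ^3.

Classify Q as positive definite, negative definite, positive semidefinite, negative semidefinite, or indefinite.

indefinite

Applying the same elementary operations to the rows and columns of A produces a congruent diagonal matrix with entries 4, 0, -2.
Counting signs: 1 positive, 1 negative, 1 zero.
Hence Q is indefinite.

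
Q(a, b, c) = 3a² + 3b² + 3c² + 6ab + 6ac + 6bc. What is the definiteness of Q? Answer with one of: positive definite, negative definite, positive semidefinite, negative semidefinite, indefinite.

The associated matrix is A = [[3, 3, 3], [3, 3, 3], [3, 3, 3]].
Row-reducing A symmetrically gives the diagonal entries 3, 0, 0.
Counting signs: 1 positive, 2 zero.
Hence Q is positive semidefinite.

positive semidefinite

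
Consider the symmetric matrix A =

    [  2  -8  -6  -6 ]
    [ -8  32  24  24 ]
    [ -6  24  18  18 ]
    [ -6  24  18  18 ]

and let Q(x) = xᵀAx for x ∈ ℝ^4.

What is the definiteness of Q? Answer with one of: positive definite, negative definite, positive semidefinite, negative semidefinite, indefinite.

positive semidefinite

Row-reducing A symmetrically gives the diagonal entries 2, 0, 0, 0.
That gives 1 positive, 3 zero pivots.
Hence Q is positive semidefinite.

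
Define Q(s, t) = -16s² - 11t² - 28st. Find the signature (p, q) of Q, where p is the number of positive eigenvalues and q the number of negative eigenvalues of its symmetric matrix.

(1, 1)

Write A = [[-16, -14], [-14, -11]].
Applying the same elementary operations to the rows and columns of A produces a congruent diagonal matrix with entries -16, 5/4.
Counting signs: 1 positive, 1 negative.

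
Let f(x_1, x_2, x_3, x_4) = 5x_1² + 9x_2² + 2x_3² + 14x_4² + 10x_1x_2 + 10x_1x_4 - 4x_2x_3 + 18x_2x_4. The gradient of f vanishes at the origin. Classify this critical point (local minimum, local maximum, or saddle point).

local minimum

The Hessian at the origin is H = [[10, 10, 0, 10], [10, 18, -4, 18], [0, -4, 4, 0], [10, 18, 0, 28]].
An LDLᵀ factorisation of H has diagonal entries 10, 8, 2, 2.
So there are 4 positive pivots.
H is positive definite, so the origin is a strict local minimum.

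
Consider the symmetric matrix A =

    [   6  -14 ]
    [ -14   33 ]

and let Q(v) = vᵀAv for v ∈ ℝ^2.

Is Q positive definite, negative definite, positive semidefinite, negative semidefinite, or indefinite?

Leading principal minors: Δ_1 = 6, Δ_2 = 2.
All leading principal minors are positive, so by Sylvester's criterion Q is positive definite.

positive definite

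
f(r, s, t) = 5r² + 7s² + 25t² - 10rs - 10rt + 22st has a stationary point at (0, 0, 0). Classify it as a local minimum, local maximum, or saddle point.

local minimum

The Hessian at the origin is H = [[10, -10, -10], [-10, 14, 22], [-10, 22, 50]].
Symmetric row and column elimination reduces H to a congruent diagonal form with pivots 10, 4, 4.
So there are 3 positive pivots.
H is positive definite, so the origin is a strict local minimum.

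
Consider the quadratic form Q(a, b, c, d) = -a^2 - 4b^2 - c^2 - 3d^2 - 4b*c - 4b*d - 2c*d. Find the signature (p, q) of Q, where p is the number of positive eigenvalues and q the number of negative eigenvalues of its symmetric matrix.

(0, 3)

Write A = [[-1, 0, 0, 0], [0, -4, -2, -2], [0, -2, -1, -1], [0, -2, -1, -3]].
Row-reducing A symmetrically gives the diagonal entries -1, -4, 0, -2.
So there are 3 negative, 1 zero pivots.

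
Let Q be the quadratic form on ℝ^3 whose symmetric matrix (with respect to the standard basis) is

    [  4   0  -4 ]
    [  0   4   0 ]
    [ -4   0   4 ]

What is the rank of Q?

Row-reducing A symmetrically gives the diagonal entries 4, 4, 0.
Counting signs: 2 positive, 1 zero.
The rank is the number of nonzero pivots: 2.

2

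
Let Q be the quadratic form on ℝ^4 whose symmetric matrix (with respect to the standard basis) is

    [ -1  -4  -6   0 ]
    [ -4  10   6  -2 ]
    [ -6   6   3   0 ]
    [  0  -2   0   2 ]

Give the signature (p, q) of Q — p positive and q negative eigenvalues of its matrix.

Applying the same elementary operations to the rows and columns of A produces a congruent diagonal matrix with entries -1, 26, 57/13, 12/19.
So there are 3 positive, 1 negative pivots.

(3, 1)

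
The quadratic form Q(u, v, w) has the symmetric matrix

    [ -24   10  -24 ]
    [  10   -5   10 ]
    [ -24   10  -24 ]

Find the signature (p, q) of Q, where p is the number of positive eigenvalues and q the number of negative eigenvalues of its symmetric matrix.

(0, 2)

Row-reducing A symmetrically gives the diagonal entries -24, -5/6, 0.
So there are 2 negative, 1 zero pivots.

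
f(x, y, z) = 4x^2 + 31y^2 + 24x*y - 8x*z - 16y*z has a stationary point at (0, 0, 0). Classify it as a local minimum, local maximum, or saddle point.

The Hessian at the origin is H = [[8, 24, -8], [24, 62, -16], [-8, -16, 0]].
An LDLᵀ factorisation of H has diagonal entries 8, -10, -8/5.
So there are 1 positive, 2 negative pivots.
H is indefinite, so the origin is a saddle point.

saddle point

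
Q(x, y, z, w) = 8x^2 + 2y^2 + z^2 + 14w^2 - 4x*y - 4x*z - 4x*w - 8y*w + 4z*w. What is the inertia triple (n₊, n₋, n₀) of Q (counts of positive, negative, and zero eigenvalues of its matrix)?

The associated matrix is A = [[8, -2, -2, -2], [-2, 2, 0, -4], [-2, 0, 1, 2], [-2, -4, 2, 14]].
Symmetric row and column elimination reduces A to a congruent diagonal form with pivots 8, 3/2, 1/3, 0.
So there are 3 positive, 1 zero pivots.

(3, 0, 1)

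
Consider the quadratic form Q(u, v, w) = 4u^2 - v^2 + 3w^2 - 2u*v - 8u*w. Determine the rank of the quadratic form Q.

3

Write A = [[4, -1, -4], [-1, -1, 0], [-4, 0, 3]].
Congruent diagonalization of A (simultaneous row and column reduction) yields pivots 4, -5/4, -1/5.
So there are 1 positive, 2 negative pivots.
The rank is the number of nonzero pivots: 3.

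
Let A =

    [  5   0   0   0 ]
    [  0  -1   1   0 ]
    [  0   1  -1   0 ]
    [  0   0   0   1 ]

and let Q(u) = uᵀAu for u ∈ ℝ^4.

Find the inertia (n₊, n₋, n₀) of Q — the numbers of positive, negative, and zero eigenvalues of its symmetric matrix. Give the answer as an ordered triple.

Congruent diagonalization of A (simultaneous row and column reduction) yields pivots 5, -1, 0, 1.
That gives 2 positive, 1 negative, 1 zero pivots.

(2, 1, 1)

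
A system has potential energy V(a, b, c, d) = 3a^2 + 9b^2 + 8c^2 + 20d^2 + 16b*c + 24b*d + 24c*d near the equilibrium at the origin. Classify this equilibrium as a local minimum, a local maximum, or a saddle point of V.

The Hessian at the origin is H = [[6, 0, 0, 0], [0, 18, 16, 24], [0, 16, 16, 24], [0, 24, 24, 40]].
Row-reducing H symmetrically gives the diagonal entries 6, 18, 16/9, 4.
That gives 4 positive pivots.
H is positive definite, so the origin is a strict local minimum.

local minimum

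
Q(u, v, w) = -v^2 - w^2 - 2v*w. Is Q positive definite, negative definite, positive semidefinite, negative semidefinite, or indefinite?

Write A = [[0, 0, 0], [0, -1, -1], [0, -1, -1]].
Row-reducing A symmetrically gives the diagonal entries 0, -1, 0.
So there are 1 negative, 2 zero pivots.
Hence Q is negative semidefinite.

negative semidefinite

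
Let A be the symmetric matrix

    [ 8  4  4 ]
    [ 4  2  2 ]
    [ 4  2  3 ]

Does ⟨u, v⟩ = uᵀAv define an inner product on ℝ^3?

Row-reducing A symmetrically gives the diagonal entries 8, 0, 1.
Counting signs: 2 positive, 1 zero.
Hence Q is positive semidefinite.
⟨·,·⟩ is an inner product exactly when A is positive definite.

no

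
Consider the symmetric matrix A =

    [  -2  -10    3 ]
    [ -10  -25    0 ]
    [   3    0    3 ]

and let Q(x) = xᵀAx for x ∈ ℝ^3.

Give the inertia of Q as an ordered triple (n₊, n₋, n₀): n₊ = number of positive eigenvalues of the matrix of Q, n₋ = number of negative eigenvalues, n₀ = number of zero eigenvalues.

Row-reducing A symmetrically gives the diagonal entries -2, 25, -3/2.
So there are 1 positive, 2 negative pivots.

(1, 2, 0)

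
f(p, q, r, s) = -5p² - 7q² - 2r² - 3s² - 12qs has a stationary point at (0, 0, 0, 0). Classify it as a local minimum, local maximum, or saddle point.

The Hessian at the origin is H = [[-10, 0, 0, 0], [0, -14, 0, -12], [0, 0, -4, 0], [0, -12, 0, -6]].
Congruent diagonalization of H (simultaneous row and column reduction) yields pivots -10, -14, -4, 30/7.
So there are 1 positive, 3 negative pivots.
H is indefinite, so the origin is a saddle point.

saddle point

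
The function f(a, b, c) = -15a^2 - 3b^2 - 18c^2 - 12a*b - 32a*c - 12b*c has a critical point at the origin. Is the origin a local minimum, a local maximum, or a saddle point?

The Hessian at the origin is H = [[-30, -12, -32], [-12, -6, -12], [-32, -12, -36]].
Applying the same elementary operations to the rows and columns of H produces a congruent diagonal matrix with entries -30, -6/5, -4/3.
That gives 3 negative pivots.
H is negative definite, so the origin is a strict local maximum.

local maximum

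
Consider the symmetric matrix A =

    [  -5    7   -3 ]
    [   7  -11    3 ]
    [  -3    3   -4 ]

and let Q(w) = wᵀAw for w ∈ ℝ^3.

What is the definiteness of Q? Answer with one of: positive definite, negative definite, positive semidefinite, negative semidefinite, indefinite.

negative definite

Row-reducing A symmetrically gives the diagonal entries -5, -6/5, -1.
That gives 3 negative pivots.
Hence Q is negative definite.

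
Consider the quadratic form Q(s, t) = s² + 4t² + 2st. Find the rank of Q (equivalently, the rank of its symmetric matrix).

The symmetric matrix is A = [[1, 1], [1, 4]].
Applying the same elementary operations to the rows and columns of A produces a congruent diagonal matrix with entries 1, 3.
Counting signs: 2 positive.
The rank is the number of nonzero pivots: 2.

2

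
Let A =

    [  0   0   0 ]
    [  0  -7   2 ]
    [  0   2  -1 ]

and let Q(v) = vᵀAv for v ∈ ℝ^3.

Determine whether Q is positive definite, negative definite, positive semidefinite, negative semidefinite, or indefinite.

Row-reducing A symmetrically gives the diagonal entries 0, -7, -3/7.
So there are 2 negative, 1 zero pivots.
Hence Q is negative semidefinite.

negative semidefinite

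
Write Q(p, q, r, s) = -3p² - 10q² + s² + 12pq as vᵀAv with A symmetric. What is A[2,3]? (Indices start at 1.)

0

The coefficient of q·r in Q is 0. For a symmetric A this equals A[2,3] + A[3,2] = 2·A[2,3].
So A[2,3] = 0/2 = 0.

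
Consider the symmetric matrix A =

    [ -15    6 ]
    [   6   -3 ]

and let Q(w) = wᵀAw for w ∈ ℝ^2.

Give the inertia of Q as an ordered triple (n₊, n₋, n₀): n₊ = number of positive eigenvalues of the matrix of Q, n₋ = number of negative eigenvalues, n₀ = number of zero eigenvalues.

Row-reducing A symmetrically gives the diagonal entries -15, -3/5.
Counting signs: 2 negative.

(0, 2, 0)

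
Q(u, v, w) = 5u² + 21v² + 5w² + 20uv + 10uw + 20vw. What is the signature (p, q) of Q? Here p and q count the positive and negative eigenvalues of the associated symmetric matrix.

(2, 0)

The associated matrix is A = [[5, 10, 5], [10, 21, 10], [5, 10, 5]].
Symmetric row and column elimination reduces A to a congruent diagonal form with pivots 5, 1, 0.
Counting signs: 2 positive, 1 zero.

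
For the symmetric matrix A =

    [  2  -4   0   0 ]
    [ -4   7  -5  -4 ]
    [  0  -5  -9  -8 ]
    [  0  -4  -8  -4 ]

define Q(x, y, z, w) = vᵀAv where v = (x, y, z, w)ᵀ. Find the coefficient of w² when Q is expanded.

The coefficient of w² is the diagonal entry A[4,4] = -4.

-4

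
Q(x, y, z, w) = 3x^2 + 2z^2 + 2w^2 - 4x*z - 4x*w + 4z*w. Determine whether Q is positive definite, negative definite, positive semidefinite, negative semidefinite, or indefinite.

The symmetric matrix is A = [[3, 0, -2, -2], [0, 0, 0, 0], [-2, 0, 2, 2], [-2, 0, 2, 2]].
Applying the same elementary operations to the rows and columns of A produces a congruent diagonal matrix with entries 3, 0, 2/3, 0.
So there are 2 positive, 2 zero pivots.
Hence Q is positive semidefinite.

positive semidefinite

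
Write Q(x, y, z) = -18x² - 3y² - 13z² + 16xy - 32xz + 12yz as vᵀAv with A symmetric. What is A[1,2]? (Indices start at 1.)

8

The coefficient of x·y in Q is 16. For a symmetric A this equals A[1,2] + A[2,1] = 2·A[1,2].
So A[1,2] = 16/2 = 8.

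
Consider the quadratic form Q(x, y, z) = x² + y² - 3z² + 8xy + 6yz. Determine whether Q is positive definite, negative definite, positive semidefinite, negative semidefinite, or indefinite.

indefinite

The associated matrix is A = [[1, 4, 0], [4, 1, 3], [0, 3, -3]].
Applying the same elementary operations to the rows and columns of A produces a congruent diagonal matrix with entries 1, -15, -12/5.
That gives 1 positive, 2 negative pivots.
Hence Q is indefinite.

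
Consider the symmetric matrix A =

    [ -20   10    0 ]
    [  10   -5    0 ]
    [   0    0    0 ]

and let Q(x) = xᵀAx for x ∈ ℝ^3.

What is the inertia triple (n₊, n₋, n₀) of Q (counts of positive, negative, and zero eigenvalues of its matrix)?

Symmetric row and column elimination reduces A to a congruent diagonal form with pivots -20, 0, 0.
Counting signs: 1 negative, 2 zero.

(0, 1, 2)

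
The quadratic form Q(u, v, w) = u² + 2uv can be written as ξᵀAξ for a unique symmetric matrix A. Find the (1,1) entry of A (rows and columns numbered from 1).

1

The coefficient of u² in Q is 1, and that is exactly A[1,1].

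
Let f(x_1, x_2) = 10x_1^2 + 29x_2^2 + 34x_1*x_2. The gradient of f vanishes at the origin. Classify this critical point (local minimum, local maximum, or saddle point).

local minimum

The Hessian at the origin is H = [[20, 34], [34, 58]].
det H = 20·58 − (34)² = 4 > 0 and H[1,1] = 20 > 0, so H is positive definite.
Therefore the origin is a local minimum.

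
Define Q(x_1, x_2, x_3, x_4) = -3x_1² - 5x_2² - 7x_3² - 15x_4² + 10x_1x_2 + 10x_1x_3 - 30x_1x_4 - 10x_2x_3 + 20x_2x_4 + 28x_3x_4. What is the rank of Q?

4

The associated matrix is A = [[-3, 5, 5, -15], [5, -5, -5, 10], [5, -5, -7, 14], [-15, 10, 14, -15]].
Row-reducing A symmetrically gives the diagonal entries -3, 10/3, -2, 1/2.
Counting signs: 2 positive, 2 negative.
The rank is the number of nonzero pivots: 4.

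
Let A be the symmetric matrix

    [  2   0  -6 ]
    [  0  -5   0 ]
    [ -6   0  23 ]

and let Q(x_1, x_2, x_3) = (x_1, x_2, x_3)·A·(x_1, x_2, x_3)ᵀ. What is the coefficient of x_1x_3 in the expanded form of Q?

-12

The coefficient of x_1x_3 is A[1,3] + A[3,1] = 2·(-6) = -12.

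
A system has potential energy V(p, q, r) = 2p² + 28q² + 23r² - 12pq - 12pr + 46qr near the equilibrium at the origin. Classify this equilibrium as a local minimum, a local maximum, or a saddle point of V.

The Hessian at the origin is H = [[4, -12, -12], [-12, 56, 46], [-12, 46, 46]].
Row-reducing H symmetrically gives the diagonal entries 4, 20, 5.
So there are 3 positive pivots.
H is positive definite, so the origin is a strict local minimum.

local minimum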